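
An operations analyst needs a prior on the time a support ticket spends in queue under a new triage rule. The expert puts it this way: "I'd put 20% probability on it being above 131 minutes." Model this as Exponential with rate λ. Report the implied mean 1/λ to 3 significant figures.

mean ≈ 81.4 minutes

P(T > 131.0) = e^(−λ·131.0) = 0.2, so λ = −ln(0.2)/131.0 = 0.0123.
Mean = 1/λ = 81.4 minutes.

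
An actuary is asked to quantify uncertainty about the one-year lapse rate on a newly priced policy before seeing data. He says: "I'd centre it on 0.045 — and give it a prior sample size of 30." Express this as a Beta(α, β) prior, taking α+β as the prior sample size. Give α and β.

Under the effective-sample-size interpretation, Beta(α, β) has prior mean α/(α+β) and prior sample size α+β.
So α+β = 30 and α/(α+β) = 0.045, giving α = 0.045·30 = 1.35 and β = 30 − 1.35 = 28.65.

α = 1.35, β = 28.65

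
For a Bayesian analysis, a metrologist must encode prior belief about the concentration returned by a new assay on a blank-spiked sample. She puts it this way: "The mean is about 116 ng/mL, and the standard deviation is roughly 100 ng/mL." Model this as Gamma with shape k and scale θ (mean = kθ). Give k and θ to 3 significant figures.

For Gamma(k, scale θ): mean = kθ, variance = kθ², so CV = 1/√k.
CV = SD/mean = 100/116 = 0.8621, hence k = 1/CV² = 1.35.
Then θ = mean/k = 116/1.35 = 86.2.

k ≈ 1.35, θ ≈ 86.2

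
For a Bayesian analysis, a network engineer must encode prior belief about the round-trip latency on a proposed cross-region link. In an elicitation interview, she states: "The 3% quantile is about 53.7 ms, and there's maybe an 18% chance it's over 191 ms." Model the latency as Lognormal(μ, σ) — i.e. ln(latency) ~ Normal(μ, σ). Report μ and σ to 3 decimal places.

If T ~ Lognormal(μ,σ) then ln T ~ Normal(μ,σ), so the p-quantile of ln T is μ + z_p·σ.
ln(53.7) = 3.983 and ln(191) = 5.252; z_{0.03} = -1.881, z_{0.82} = 0.9154.
σ = (5.252 − 3.983)/(0.9154 − (-1.881)) = 0.454.
μ = 3.983 − (-1.881)·0.454 = 4.837.

μ ≈ 4.837, σ ≈ 0.454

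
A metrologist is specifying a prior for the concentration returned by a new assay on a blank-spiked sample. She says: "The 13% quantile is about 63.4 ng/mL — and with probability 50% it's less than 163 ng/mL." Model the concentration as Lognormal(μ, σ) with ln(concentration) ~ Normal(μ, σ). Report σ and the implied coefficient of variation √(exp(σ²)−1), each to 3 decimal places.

If T ~ Lognormal(μ,σ) then ln T ~ Normal(μ,σ), so the p-quantile of ln T is μ + z_p·σ.
ln(63.4) = 4.149 and ln(163) = 5.094; z_{0.13} = -1.126, z_{0.5} = 0.
σ = (5.094 − 4.149)/(0 − (-1.126)) = 0.838.
μ = 4.149 − (-1.126)·0.838 = 5.094.
CV = √(exp(σ²)−1) = √(exp(0.7028)−1) = 1.010.

σ ≈ 0.838, CV ≈ 1.010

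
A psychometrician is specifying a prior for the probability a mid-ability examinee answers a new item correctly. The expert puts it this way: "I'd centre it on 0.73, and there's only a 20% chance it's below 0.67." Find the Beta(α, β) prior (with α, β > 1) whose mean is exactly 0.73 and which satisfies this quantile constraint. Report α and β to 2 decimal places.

α ≈ 27.07, β ≈ 10.01

With mean 0.73 fixed, write α = 0.73s, β = 0.27s where s = α+β.
Need P(θ < 0.67) = 0.2 under Beta(0.73s, 0.27s). Normal approximation: (q−m)/√(m(1−m)/s) ≈ z_{0.2} = -0.842, so s ≈ 0.73·0.27·(-0.842)²/(0.67−0.73)² = 38.8.
At s = 38.8: P(θ<0.67) ≈ 0.195. Adjusting to match 0.2 gives s ≈ 37.08.
So α = 0.73·37.08 ≈ 27.07, β = 0.27·37.08 ≈ 10.01.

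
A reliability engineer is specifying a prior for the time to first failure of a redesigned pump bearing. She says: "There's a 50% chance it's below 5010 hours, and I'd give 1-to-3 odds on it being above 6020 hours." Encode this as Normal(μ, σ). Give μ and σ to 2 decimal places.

The p-quantile of Normal(μ,σ) is μ + z_p·σ, with z_{0.5} = 0 and z_{0.75} = 0.6745.
Eliminate σ: μ = (z₂·x₁ − z₁·x₂)/(z₂ − z₁) = (0.6745·5010 − (0)·6020)/0.6745 = 5010.00.
Then σ = (x₂ − x₁)/(z₂ − z₁) = (6020 − 5010)/0.6745 = 1497.43.

μ = 5010.00, σ = 1497.43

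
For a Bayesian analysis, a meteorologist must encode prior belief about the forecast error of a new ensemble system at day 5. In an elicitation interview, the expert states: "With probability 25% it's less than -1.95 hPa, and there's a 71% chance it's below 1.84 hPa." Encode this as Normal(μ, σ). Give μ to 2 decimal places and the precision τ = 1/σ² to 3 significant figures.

μ = 0.13, τ = 0.105

The p-quantile of Normal(μ,σ) is μ + z_p·σ, with z_{0.25} = -0.6745 and z_{0.71} = 0.5534.
Eliminate σ: μ = (z₂·x₁ − z₁·x₂)/(z₂ − z₁) = (0.5534·-1.95 − (-0.6745)·1.84)/1.228 = 0.13.
Then σ = (x₂ − x₁)/(z₂ − z₁) = (1.84 − -1.95)/1.228 = 3.09.
Precision τ = 1/σ² = 1/3.087² = 0.105.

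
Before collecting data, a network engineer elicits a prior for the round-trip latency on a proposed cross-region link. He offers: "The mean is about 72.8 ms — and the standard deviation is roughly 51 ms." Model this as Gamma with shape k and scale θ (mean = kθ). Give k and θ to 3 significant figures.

For Gamma(k, scale θ): mean = kθ, variance = kθ², so CV = 1/√k.
CV = SD/mean = 51/72.8 = 0.7005, hence k = 1/CV² = 2.04.
Then θ = mean/k = 72.8/2.04 = 35.7.

k ≈ 2.04, θ ≈ 35.7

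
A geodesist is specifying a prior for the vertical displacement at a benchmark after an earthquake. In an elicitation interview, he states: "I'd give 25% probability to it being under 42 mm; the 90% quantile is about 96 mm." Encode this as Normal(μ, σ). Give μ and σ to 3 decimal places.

The p-quantile of Normal(μ,σ) is μ + z_p·σ, with z_{0.25} = -0.6745 and z_{0.9} = 1.282.
Eliminate σ: μ = (z₂·x₁ − z₁·x₂)/(z₂ − z₁) = (1.282·42 − (-0.6745)·96)/1.956 = 60.620.
Then σ = (x₂ − x₁)/(z₂ − z₁) = (96 − 42)/1.956 = 27.607.

μ = 60.620, σ = 27.607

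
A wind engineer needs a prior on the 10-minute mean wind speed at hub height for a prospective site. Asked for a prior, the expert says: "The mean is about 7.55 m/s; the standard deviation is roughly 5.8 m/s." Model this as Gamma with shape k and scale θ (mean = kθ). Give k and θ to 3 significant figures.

k ≈ 1.69, θ ≈ 4.46

For Gamma(k, scale θ): mean = kθ, variance = kθ², so CV = 1/√k.
CV = SD/mean = 5.8/7.55 = 0.7682, hence k = 1/CV² = 1.69.
Then θ = mean/k = 7.55/1.69 = 4.46.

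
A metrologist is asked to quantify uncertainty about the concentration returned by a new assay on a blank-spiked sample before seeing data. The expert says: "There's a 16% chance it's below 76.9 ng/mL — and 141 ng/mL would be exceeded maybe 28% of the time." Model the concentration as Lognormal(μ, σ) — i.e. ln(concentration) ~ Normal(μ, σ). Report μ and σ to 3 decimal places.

If T ~ Lognormal(μ,σ) then ln T ~ Normal(μ,σ), so the p-quantile of ln T is μ + z_p·σ.
ln(76.9) = 4.343 and ln(141) = 4.949; z_{0.16} = -0.9945, z_{0.72} = 0.5828.
σ = (4.949 − 4.343)/(0.5828 − (-0.9945)) = 0.384.
μ = 4.343 − (-0.9945)·0.384 = 4.725.

μ ≈ 4.725, σ ≈ 0.384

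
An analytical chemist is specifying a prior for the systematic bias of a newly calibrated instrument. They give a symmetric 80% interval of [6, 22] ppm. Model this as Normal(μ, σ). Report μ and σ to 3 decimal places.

μ = 14.000, σ = 6.242

A symmetric 80% interval runs μ ± z·σ with z = 1.282.
Half-width = 8, so σ = 8/1.282 = 6.242.
μ is the interval midpoint, 14.000.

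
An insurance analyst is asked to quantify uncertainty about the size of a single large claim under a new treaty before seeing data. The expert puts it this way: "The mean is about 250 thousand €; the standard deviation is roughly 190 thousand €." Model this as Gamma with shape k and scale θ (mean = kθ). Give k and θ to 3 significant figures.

k ≈ 1.73, θ ≈ 144

For Gamma(k, scale θ): mean = kθ, variance = kθ², so CV = 1/√k.
CV = SD/mean = 190/250 = 0.76, hence k = 1/CV² = 1.73.
Then θ = mean/k = 250/1.73 = 144.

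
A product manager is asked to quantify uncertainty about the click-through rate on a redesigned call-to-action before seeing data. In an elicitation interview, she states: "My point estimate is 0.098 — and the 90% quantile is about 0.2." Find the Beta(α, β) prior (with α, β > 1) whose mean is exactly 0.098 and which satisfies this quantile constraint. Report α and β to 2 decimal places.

With mean 0.098 fixed, write α = 0.098s, β = 0.902s where s = α+β.
Need P(θ < 0.2) = 0.9 under Beta(0.098s, 0.902s). Normal approximation: (q−m)/√(m(1−m)/s) ≈ z_{0.9} = 1.28, so s ≈ 0.098·0.902·(1.28)²/(0.2−0.098)² = 14.0.
At s = 14.0: P(θ<0.2) ≈ 0.894. Adjusting to match 0.9 gives s ≈ 15.15.
So α = 0.098·15.15 ≈ 1.48, β = 0.902·15.15 ≈ 13.66.

α ≈ 1.48, β ≈ 13.66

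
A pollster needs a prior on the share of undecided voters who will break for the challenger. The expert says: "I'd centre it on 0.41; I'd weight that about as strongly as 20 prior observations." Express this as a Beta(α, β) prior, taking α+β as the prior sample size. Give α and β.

Under the effective-sample-size interpretation, Beta(α, β) has prior mean α/(α+β) and prior sample size α+β.
So α+β = 20 and α/(α+β) = 0.41, giving α = 0.41·20 = 8.2 and β = 20 − 8.2 = 11.8.

α = 8.2, β = 11.8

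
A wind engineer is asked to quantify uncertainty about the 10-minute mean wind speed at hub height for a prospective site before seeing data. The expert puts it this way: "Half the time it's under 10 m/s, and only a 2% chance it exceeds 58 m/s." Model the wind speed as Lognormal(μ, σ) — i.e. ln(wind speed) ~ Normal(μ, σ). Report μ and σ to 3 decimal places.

μ ≈ 2.303, σ ≈ 0.856

If T ~ Lognormal(μ,σ) then ln T ~ Normal(μ,σ), so the p-quantile of ln T is μ + z_p·σ.
ln(10) = 2.303 and ln(58) = 4.06; z_{0.5} = 0, z_{0.98} = 2.054.
σ = (4.06 − 2.303)/(2.054 − (0)) = 0.856.
μ = 2.303 − (0)·0.856 = 2.303.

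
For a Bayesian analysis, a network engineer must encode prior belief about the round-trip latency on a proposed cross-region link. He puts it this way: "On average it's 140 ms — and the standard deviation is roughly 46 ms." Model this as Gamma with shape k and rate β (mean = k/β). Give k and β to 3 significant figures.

k ≈ 9.26, β ≈ 0.0662

For Gamma(k, rate β): mean = k/β, variance = k/β², so CV = 1/√k.
CV = SD/mean = 46/140 = 0.3286, hence k = 1/CV² = 9.26.
Then β = k/mean = 9.26/140 = 0.0662.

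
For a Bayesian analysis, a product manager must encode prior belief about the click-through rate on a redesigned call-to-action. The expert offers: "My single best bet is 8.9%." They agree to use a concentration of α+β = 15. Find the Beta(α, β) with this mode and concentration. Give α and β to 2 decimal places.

α = 2.16, β = 12.84

For α,β > 1 the Beta mode is (α−1)/(α+β−2). With α+β = 15, the mode is (α−1)/13.
Set (α−1)/13 = 0.089 → α = 1 + 0.089·13 = 2.16.
β = 15 − α = 12.84.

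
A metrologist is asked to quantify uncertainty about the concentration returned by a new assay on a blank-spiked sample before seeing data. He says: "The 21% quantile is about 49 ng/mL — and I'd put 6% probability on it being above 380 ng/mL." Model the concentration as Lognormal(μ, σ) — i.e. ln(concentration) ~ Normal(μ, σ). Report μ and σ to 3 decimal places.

If T ~ Lognormal(μ,σ) then ln T ~ Normal(μ,σ), so the p-quantile of ln T is μ + z_p·σ.
ln(49) = 3.892 and ln(380) = 5.94; z_{0.21} = -0.8064, z_{0.94} = 1.555.
σ = (5.94 − 3.892)/(1.555 − (-0.8064)) = 0.868.
μ = 3.892 − (-0.8064)·0.868 = 4.591.

μ ≈ 4.591, σ ≈ 0.868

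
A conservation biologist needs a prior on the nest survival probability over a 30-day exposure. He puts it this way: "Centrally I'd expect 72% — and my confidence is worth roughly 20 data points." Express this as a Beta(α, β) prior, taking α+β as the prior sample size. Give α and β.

Under the effective-sample-size interpretation, Beta(α, β) has prior mean α/(α+β) and prior sample size α+β.
So α+β = 20 and α/(α+β) = 0.72, giving α = 0.72·20 = 14.4 and β = 20 − 14.4 = 5.6.

α = 14.4, β = 5.6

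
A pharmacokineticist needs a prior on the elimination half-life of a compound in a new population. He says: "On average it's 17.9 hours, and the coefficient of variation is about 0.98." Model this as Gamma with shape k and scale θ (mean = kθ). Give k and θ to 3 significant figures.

For Gamma(k, scale θ): mean = kθ, variance = kθ², so CV = 1/√k.
CV = 0.98, hence k = 1/CV² = 1.04.
Then θ = mean/k = 17.9/1.04 = 17.2.

k ≈ 1.04, θ ≈ 17.2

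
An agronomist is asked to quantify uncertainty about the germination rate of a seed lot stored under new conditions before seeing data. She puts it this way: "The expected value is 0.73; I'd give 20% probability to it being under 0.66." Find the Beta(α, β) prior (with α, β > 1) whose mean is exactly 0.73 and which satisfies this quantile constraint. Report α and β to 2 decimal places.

α ≈ 19.72, β ≈ 7.29

With mean 0.73 fixed, write α = 0.73s, β = 0.27s where s = α+β.
Need P(θ < 0.66) = 0.2 under Beta(0.73s, 0.27s). Normal approximation: (q−m)/√(m(1−m)/s) ≈ z_{0.2} = -0.842, so s ≈ 0.73·0.27·(-0.842)²/(0.66−0.73)² = 28.5.
At s = 28.5: P(θ<0.66) ≈ 0.195. Adjusting to match 0.2 gives s ≈ 27.01.
So α = 0.73·27.01 ≈ 19.72, β = 0.27·27.01 ≈ 7.29.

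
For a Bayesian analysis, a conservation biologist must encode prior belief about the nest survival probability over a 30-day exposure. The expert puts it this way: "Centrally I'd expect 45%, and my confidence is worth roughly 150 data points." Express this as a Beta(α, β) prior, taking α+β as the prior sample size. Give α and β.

Under the effective-sample-size interpretation, Beta(α, β) has prior mean α/(α+β) and prior sample size α+β.
So α+β = 150 and α/(α+β) = 0.45, giving α = 0.45·150 = 67.5 and β = 150 − 67.5 = 82.5.

α = 67.5, β = 82.5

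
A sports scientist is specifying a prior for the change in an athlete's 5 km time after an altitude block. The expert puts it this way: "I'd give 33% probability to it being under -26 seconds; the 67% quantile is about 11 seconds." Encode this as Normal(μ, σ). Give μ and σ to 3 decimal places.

μ = -7.500, σ = 42.054

For Normal(μ,σ), the p-quantile is μ + z_p·σ. Here z_{0.33} = -0.4399, z_{0.67} = 0.4399.
So -26 = μ − 0.4399σ and 11 = μ + 0.4399σ.
Subtracting: σ = (11 − -26)/(0.4399 − (-0.4399)) = 42.054.
Then μ = -26 − (-0.4399)·42.054 = -7.500.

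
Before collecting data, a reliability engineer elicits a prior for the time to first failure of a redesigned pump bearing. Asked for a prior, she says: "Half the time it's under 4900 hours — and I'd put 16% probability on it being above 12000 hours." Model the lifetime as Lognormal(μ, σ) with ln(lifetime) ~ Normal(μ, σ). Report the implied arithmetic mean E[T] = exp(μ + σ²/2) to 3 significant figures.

If T ~ Lognormal(μ,σ) then ln T ~ Normal(μ,σ), so the p-quantile of ln T is μ + z_p·σ.
ln(4900) = 8.497 and ln(12000) = 9.393; z_{0.5} = 0, z_{0.84} = 0.9945.
σ = (9.393 − 8.497)/(0.9945 − (0)) = 0.901.
μ = 8.497 − (0)·0.901 = 8.497.
E[T] = exp(μ + σ²/2) = exp(8.497 + 0.4056) = 7350 hours.

E[T] ≈ 7350 hours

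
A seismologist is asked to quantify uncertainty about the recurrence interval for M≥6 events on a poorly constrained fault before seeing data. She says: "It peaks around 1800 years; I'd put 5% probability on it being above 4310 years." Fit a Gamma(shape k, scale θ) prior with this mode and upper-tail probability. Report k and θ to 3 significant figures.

k ≈ 4.58, θ ≈ 503

Gamma(k,θ) with k>1 has mode (k−1)θ, so θ = 1800/(k−1).
Need P(X < 4310) = 0.95 with θ tied to k this way. Start at k = 2, θ = 1800: P(X<4310) ≈ 0.690.
Too low — raise k to concentrate. Iterating converges to k ≈ 4.58.
Then θ = 1800/(4.58−1) ≈ 503.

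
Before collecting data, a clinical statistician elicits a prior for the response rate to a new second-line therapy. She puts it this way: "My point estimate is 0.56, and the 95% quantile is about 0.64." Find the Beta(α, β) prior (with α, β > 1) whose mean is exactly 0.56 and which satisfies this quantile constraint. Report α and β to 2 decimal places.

α ≈ 56.87, β ≈ 44.68

With mean 0.56 fixed, write α = 0.56s, β = 0.44s where s = α+β.
Need P(θ < 0.64) = 0.95 under Beta(0.56s, 0.44s). Normal approximation: (q−m)/√(m(1−m)/s) ≈ z_{0.95} = 1.64, so s ≈ 0.56·0.44·(1.64)²/(0.64−0.56)² = 104.2.
At s = 104.2: P(θ<0.64) ≈ 0.952. Adjusting to match 0.95 gives s ≈ 101.55.
So α = 0.56·101.55 ≈ 56.87, β = 0.44·101.55 ≈ 44.68.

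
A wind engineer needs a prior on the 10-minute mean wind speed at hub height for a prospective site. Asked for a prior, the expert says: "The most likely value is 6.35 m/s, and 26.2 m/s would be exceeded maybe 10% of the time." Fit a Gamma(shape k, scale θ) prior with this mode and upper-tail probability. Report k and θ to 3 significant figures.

Gamma(k,θ) with k>1 has mode (k−1)θ, so θ = 6.35/(k−1).
Need P(X < 26.2) = 0.9 with θ tied to k this way. Start at k = 2, θ = 6.35: P(X<26.2) ≈ 0.917.
Too high — lower k to spread out. Iterating converges to k ≈ 1.91.
Then θ = 6.35/(1.91−1) ≈ 6.98.

k ≈ 1.91, θ ≈ 6.98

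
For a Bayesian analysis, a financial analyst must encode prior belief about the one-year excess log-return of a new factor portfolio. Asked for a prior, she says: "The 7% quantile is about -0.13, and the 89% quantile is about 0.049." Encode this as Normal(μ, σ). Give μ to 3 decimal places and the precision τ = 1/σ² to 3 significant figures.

The p-quantile of Normal(μ,σ) is μ + z_p·σ, with z_{0.07} = -1.476 and z_{0.89} = 1.227.
Eliminate σ: μ = (z₂·x₁ − z₁·x₂)/(z₂ − z₁) = (1.227·-0.13 − (-1.476)·0.049)/2.702 = -0.032.
Then σ = (x₂ − x₁)/(z₂ − z₁) = (0.049 − -0.13)/2.702 = 0.066.
Precision τ = 1/σ² = 1/0.06624² = 228.

μ = -0.032, τ = 228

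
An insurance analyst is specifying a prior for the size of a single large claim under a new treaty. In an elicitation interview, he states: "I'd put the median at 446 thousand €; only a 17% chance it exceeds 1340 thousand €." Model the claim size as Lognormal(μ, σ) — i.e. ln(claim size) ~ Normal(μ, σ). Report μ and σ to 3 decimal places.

μ ≈ 6.100, σ ≈ 1.153

If T ~ Lognormal(μ,σ) then ln T ~ Normal(μ,σ), so the p-quantile of ln T is μ + z_p·σ.
ln(446) = 6.1 and ln(1340) = 7.2; z_{0.5} = 0, z_{0.83} = 0.9542.
σ = (7.2 − 6.1)/(0.9542 − (0)) = 1.153.
μ = 6.1 − (0)·1.153 = 6.100.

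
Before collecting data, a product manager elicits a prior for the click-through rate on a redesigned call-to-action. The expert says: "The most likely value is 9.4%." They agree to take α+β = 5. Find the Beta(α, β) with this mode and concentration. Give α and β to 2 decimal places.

For α,β > 1 the Beta mode is (α−1)/(α+β−2). With α+β = 5, the mode is (α−1)/3.
Set (α−1)/3 = 0.094 → α = 1 + 0.094·3 = 1.28.
β = 5 − α = 3.72.

α = 1.28, β = 3.72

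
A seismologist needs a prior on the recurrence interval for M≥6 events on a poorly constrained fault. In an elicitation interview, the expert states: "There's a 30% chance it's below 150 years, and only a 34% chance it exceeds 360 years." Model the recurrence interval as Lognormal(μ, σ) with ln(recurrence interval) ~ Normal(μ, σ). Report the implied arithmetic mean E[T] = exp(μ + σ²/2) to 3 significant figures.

If T ~ Lognormal(μ,σ) then ln T ~ Normal(μ,σ), so the p-quantile of ln T is μ + z_p·σ.
ln(150) = 5.011 and ln(360) = 5.886; z_{0.3} = -0.5244, z_{0.66} = 0.4125.
σ = (5.886 − 5.011)/(0.4125 − (-0.5244)) = 0.934.
μ = 5.011 − (-0.5244)·0.934 = 5.501.
E[T] = exp(μ + σ²/2) = exp(5.501 + 0.4366) = 379 years.

E[T] ≈ 379 years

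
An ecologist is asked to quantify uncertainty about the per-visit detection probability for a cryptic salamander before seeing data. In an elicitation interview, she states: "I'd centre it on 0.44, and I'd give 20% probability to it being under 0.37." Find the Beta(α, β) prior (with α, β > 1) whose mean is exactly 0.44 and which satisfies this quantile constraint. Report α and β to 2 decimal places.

α ≈ 15.87, β ≈ 20.19

With mean 0.44 fixed, write α = 0.44s, β = 0.56s where s = α+β.
Need P(θ < 0.37) = 0.2 under Beta(0.44s, 0.56s). Normal approximation: (q−m)/√(m(1−m)/s) ≈ z_{0.2} = -0.842, so s ≈ 0.44·0.56·(-0.842)²/(0.37−0.44)² = 35.6.
At s = 35.6: P(θ<0.37) ≈ 0.202. Adjusting to match 0.2 gives s ≈ 36.06.
So α = 0.44·36.06 ≈ 15.87, β = 0.56·36.06 ≈ 20.19.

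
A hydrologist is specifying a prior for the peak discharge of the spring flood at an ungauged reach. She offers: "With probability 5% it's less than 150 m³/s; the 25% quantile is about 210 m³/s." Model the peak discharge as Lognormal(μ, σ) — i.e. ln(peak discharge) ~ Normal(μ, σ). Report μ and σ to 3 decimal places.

If T ~ Lognormal(μ,σ) then ln T ~ Normal(μ,σ), so the p-quantile of ln T is μ + z_p·σ.
ln(150) = 5.011 and ln(210) = 5.347; z_{0.05} = -1.645, z_{0.25} = -0.6745.
σ = (5.347 − 5.011)/(-0.6745 − (-1.645)) = 0.347.
μ = 5.011 − (-1.645)·0.347 = 5.581.

μ ≈ 5.581, σ ≈ 0.347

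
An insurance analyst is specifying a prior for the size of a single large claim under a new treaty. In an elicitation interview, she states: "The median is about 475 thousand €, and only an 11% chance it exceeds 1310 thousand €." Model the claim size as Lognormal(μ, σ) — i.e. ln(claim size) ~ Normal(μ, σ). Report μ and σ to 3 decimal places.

If T ~ Lognormal(μ,σ) then ln T ~ Normal(μ,σ), so the p-quantile of ln T is μ + z_p·σ.
ln(475) = 6.163 and ln(1310) = 7.178; z_{0.5} = 0, z_{0.89} = 1.227.
σ = (7.178 − 6.163)/(1.227 − (0)) = 0.827.
μ = 6.163 − (0)·0.827 = 6.163.

μ ≈ 6.163, σ ≈ 0.827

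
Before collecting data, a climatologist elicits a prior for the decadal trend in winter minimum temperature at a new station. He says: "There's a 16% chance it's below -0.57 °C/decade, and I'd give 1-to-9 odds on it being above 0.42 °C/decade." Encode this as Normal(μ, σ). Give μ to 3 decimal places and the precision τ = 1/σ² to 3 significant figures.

μ = -0.137, τ = 5.29

The p-quantile of Normal(μ,σ) is μ + z_p·σ, with z_{0.16} = -0.9945 and z_{0.9} = 1.282.
Eliminate σ: μ = (z₂·x₁ − z₁·x₂)/(z₂ − z₁) = (1.282·-0.57 − (-0.9945)·0.42)/2.276 = -0.137.
Then σ = (x₂ − x₁)/(z₂ − z₁) = (0.42 − -0.57)/2.276 = 0.435.
Precision τ = 1/σ² = 1/0.435² = 5.29.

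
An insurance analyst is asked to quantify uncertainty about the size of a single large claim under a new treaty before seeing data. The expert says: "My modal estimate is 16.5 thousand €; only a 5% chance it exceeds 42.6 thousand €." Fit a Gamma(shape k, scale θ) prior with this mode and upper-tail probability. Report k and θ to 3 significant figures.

Gamma(k,θ) with k>1 has mode (k−1)θ, so θ = 16.5/(k−1).
Need P(X < 42.6) = 0.95 with θ tied to k this way. Start at k = 2, θ = 16.5: P(X<42.6) ≈ 0.729.
Too low — raise k to concentrate. Iterating converges to k ≈ 4.01.
Then θ = 16.5/(4.01−1) ≈ 5.49.

k ≈ 4.01, θ ≈ 5.49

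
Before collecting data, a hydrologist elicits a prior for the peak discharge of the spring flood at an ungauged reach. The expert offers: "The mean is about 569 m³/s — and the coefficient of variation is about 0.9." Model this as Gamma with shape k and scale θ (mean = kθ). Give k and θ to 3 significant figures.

k ≈ 1.23, θ ≈ 461

For Gamma(k, scale θ): mean = kθ, variance = kθ², so CV = 1/√k.
CV = 0.9, hence k = 1/CV² = 1.23.
Then θ = mean/k = 569/1.23 = 461.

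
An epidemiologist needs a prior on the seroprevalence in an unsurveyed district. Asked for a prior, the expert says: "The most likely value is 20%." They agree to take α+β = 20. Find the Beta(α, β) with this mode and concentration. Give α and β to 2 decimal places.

α = 4.60, β = 15.40

For α,β > 1 the Beta mode is (α−1)/(α+β−2). With α+β = 20, the mode is (α−1)/18.
Set (α−1)/18 = 0.2 → α = 1 + 0.2·18 = 4.60.
β = 20 − α = 15.40.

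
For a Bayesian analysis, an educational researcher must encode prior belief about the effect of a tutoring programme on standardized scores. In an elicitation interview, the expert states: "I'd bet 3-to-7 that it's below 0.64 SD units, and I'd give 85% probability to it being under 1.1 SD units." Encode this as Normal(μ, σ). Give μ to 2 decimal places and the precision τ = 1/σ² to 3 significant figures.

μ = 0.79, τ = 11.5

The p-quantile of Normal(μ,σ) is μ + z_p·σ, with z_{0.3} = -0.5244 and z_{0.85} = 1.036.
Eliminate σ: μ = (z₂·x₁ − z₁·x₂)/(z₂ − z₁) = (1.036·0.64 − (-0.5244)·1.1)/1.561 = 0.79.
Then σ = (x₂ − x₁)/(z₂ − z₁) = (1.1 − 0.64)/1.561 = 0.29.
Precision τ = 1/σ² = 1/0.2947² = 11.5.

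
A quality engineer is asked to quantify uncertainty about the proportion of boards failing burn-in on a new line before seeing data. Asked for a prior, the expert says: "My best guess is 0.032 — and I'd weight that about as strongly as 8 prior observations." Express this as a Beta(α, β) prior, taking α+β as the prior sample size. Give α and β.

Under the effective-sample-size interpretation, Beta(α, β) has prior mean α/(α+β) and prior sample size α+β.
So α+β = 8 and α/(α+β) = 0.032, giving α = 0.032·8 = 0.256 and β = 8 − 0.256 = 7.744.

α = 0.256, β = 7.744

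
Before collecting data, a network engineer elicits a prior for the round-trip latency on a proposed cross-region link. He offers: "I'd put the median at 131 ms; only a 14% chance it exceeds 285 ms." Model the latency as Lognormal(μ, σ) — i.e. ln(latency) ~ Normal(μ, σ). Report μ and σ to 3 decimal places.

μ ≈ 4.875, σ ≈ 0.720

If T ~ Lognormal(μ,σ) then ln T ~ Normal(μ,σ), so the p-quantile of ln T is μ + z_p·σ.
ln(131) = 4.875 and ln(285) = 5.652; z_{0.5} = 0, z_{0.86} = 1.08.
σ = (5.652 − 4.875)/(1.08 − (0)) = 0.720.
μ = 4.875 − (0)·0.720 = 4.875.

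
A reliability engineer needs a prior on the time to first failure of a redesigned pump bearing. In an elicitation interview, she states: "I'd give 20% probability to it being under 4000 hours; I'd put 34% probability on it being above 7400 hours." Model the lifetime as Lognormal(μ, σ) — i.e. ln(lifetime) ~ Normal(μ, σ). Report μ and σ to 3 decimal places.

If T ~ Lognormal(μ,σ) then ln T ~ Normal(μ,σ), so the p-quantile of ln T is μ + z_p·σ.
ln(4000) = 8.294 and ln(7400) = 8.909; z_{0.2} = -0.8416, z_{0.66} = 0.4125.
σ = (8.909 − 8.294)/(0.4125 − (-0.8416)) = 0.491.
μ = 8.294 − (-0.8416)·0.491 = 8.707.

μ ≈ 8.707, σ ≈ 0.491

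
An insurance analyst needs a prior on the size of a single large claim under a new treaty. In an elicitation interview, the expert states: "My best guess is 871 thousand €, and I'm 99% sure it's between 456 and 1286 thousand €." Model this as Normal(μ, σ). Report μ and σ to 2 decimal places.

A symmetric 99% interval runs μ ± z·σ with z = 2.576.
Half-width = 415, so σ = 415/2.576 = 161.11.
μ is the stated best guess, 871.00.

μ = 871.00, σ = 161.11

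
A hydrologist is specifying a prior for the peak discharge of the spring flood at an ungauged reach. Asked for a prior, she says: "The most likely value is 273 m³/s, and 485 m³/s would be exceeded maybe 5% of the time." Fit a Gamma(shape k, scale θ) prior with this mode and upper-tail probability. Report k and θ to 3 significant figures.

Gamma(k,θ) with k>1 has mode (k−1)θ, so θ = 273/(k−1).
Need P(X < 485) = 0.95 with θ tied to k this way. Start at k = 2, θ = 273: P(X<485) ≈ 0.530.
Too low — raise k to concentrate. Iterating converges to k ≈ 9.44.
Then θ = 273/(9.44−1) ≈ 32.3.

k ≈ 9.44, θ ≈ 32.3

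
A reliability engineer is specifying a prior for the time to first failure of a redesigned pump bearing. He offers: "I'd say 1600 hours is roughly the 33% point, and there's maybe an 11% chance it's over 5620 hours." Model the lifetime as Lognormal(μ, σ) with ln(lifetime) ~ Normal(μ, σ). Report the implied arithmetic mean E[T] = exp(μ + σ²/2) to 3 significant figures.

E[T] ≈ 2960 hours

If T ~ Lognormal(μ,σ) then ln T ~ Normal(μ,σ), so the p-quantile of ln T is μ + z_p·σ.
ln(1600) = 7.378 and ln(5620) = 8.634; z_{0.33} = -0.4399, z_{0.89} = 1.227.
σ = (8.634 − 7.378)/(1.227 − (-0.4399)) = 0.754.
μ = 7.378 − (-0.4399)·0.754 = 7.709.
E[T] = exp(μ + σ²/2) = exp(7.709 + 0.2842) = 2960 hours.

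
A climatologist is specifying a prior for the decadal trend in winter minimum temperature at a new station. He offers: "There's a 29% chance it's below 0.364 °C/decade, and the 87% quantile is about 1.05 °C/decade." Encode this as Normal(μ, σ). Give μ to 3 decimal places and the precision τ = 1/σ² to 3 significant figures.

For Normal(μ,σ), the p-quantile is μ + z_p·σ. Here z_{0.29} = -0.5534, z_{0.87} = 1.126.
So 0.364 = μ − 0.5534σ and 1.05 = μ + 1.126σ.
Subtracting: σ = (1.05 − 0.364)/(1.126 − (-0.5534)) = 0.408.
Then μ = 0.364 − (-0.5534)·0.408 = 0.590.
Precision τ = 1/σ² = 1/0.4084² = 6.

μ = 0.590, τ = 6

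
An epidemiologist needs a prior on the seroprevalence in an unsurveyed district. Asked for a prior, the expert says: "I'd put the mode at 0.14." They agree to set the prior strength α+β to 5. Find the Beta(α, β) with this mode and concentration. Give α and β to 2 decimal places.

α = 1.42, β = 3.58

For α,β > 1 the Beta mode is (α−1)/(α+β−2). With α+β = 5, the mode is (α−1)/3.
Set (α−1)/3 = 0.14 → α = 1 + 0.14·3 = 1.42.
β = 5 − α = 3.58.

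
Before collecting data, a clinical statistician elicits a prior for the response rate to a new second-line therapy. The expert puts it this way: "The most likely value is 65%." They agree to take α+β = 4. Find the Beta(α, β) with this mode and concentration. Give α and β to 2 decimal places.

For α,β > 1 the Beta mode is (α−1)/(α+β−2). With α+β = 4, the mode is (α−1)/2.
Set (α−1)/2 = 0.65 → α = 1 + 0.65·2 = 2.30.
β = 4 − α = 1.70.

α = 2.30, β = 1.70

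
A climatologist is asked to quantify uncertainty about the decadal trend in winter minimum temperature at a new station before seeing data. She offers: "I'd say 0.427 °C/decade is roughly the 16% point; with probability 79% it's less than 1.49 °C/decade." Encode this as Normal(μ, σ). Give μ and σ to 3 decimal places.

μ = 1.014, σ = 0.590

The p-quantile of Normal(μ,σ) is μ + z_p·σ, with z_{0.16} = -0.9945 and z_{0.79} = 0.8064.
Eliminate σ: μ = (z₂·x₁ − z₁·x₂)/(z₂ − z₁) = (0.8064·0.427 − (-0.9945)·1.49)/1.801 = 1.014.
Then σ = (x₂ − x₁)/(z₂ − z₁) = (1.49 − 0.427)/1.801 = 0.590.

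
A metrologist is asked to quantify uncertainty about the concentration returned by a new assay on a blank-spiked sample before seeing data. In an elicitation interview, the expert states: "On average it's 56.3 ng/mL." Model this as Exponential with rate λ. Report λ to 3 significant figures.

Exponential mean = 1/λ, so λ = 1/56.3 = 0.0178.

λ ≈ 0.0178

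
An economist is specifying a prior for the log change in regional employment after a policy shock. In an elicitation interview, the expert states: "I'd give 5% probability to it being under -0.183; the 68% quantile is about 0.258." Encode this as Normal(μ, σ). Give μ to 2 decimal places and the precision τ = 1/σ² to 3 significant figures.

μ = 0.16, τ = 22.9

The p-quantile of Normal(μ,σ) is μ + z_p·σ, with z_{0.05} = -1.645 and z_{0.68} = 0.4677.
Eliminate σ: μ = (z₂·x₁ − z₁·x₂)/(z₂ − z₁) = (0.4677·-0.183 − (-1.645)·0.258)/2.113 = 0.16.
Then σ = (x₂ − x₁)/(z₂ − z₁) = (0.258 − -0.183)/2.113 = 0.21.
Precision τ = 1/σ² = 1/0.2088² = 22.9.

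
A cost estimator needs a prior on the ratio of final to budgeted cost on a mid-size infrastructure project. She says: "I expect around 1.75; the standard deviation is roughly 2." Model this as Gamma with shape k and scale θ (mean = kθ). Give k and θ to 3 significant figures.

For Gamma(k, scale θ): mean = kθ, variance = kθ², so CV = 1/√k.
CV = SD/mean = 2/1.75 = 1.143, hence k = 1/CV² = 0.766.
Then θ = mean/k = 1.75/0.766 = 2.29.

k ≈ 0.766, θ ≈ 2.29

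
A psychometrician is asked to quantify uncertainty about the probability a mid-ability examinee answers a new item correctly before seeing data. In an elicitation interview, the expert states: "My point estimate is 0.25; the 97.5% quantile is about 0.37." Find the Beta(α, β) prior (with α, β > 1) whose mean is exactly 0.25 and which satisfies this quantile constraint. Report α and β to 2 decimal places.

With mean 0.25 fixed, write α = 0.25s, β = 0.75s where s = α+β.
Need P(θ < 0.37) = 0.975 under Beta(0.25s, 0.75s). Normal approximation: (q−m)/√(m(1−m)/s) ≈ z_{0.975} = 1.96, so s ≈ 0.25·0.75·(1.96)²/(0.37−0.25)² = 50.0.
At s = 50.0: P(θ<0.37) ≈ 0.968. Adjusting to match 0.975 gives s ≈ 56.17.
So α = 0.25·56.17 ≈ 14.04, β = 0.75·56.17 ≈ 42.13.

α ≈ 14.04, β ≈ 42.13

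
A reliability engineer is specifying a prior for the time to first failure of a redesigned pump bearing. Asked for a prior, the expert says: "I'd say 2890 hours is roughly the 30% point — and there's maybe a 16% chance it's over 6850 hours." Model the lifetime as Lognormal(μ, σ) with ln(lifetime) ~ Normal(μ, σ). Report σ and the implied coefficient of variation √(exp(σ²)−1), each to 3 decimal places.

σ ≈ 0.568, CV ≈ 0.617

If T ~ Lognormal(μ,σ) then ln T ~ Normal(μ,σ), so the p-quantile of ln T is μ + z_p·σ.
ln(2890) = 7.969 and ln(6850) = 8.832; z_{0.3} = -0.5244, z_{0.84} = 0.9945.
σ = (8.832 − 7.969)/(0.9945 − (-0.5244)) = 0.568.
μ = 7.969 − (-0.5244)·0.568 = 8.267.
CV = √(exp(σ²)−1) = √(exp(0.3228)−1) = 0.617.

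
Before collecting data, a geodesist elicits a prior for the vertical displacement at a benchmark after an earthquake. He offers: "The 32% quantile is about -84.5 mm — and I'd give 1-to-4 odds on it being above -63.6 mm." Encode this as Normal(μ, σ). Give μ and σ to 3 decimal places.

μ = -77.034, σ = 15.962

For Normal(μ,σ), the p-quantile is μ + z_p·σ. Here z_{0.32} = -0.4677, z_{0.8} = 0.8416.
So -84.5 = μ − 0.4677σ and -63.6 = μ + 0.8416σ.
Subtracting: σ = (-63.6 − -84.5)/(0.8416 − (-0.4677)) = 15.962.
Then μ = -84.5 − (-0.4677)·15.962 = -77.034.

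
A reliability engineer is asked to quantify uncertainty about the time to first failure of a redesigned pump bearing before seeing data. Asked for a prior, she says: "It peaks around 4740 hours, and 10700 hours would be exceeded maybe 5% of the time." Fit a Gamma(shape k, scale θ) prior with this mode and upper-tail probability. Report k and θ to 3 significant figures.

Gamma(k,θ) with k>1 has mode (k−1)θ, so θ = 4740/(k−1).
Need P(X < 10700) = 0.95 with θ tied to k this way. Start at k = 2, θ = 4740: P(X<10700) ≈ 0.659.
Too low — raise k to concentrate. Iterating converges to k ≈ 5.14.
Then θ = 4740/(5.14−1) ≈ 1140.

k ≈ 5.14, θ ≈ 1140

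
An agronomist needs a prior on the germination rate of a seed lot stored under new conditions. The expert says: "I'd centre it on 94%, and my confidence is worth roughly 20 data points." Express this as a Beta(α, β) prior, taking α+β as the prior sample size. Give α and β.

α = 18.8, β = 1.2

Under the effective-sample-size interpretation, Beta(α, β) has prior mean α/(α+β) and prior sample size α+β.
So α+β = 20 and α/(α+β) = 0.94, giving α = 0.94·20 = 18.8 and β = 20 − 18.8 = 1.2.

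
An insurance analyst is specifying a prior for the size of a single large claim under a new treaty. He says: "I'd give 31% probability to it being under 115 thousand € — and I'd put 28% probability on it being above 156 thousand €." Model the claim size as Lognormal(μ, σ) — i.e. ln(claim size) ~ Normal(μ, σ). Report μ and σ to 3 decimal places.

If T ~ Lognormal(μ,σ) then ln T ~ Normal(μ,σ), so the p-quantile of ln T is μ + z_p·σ.
ln(115) = 4.745 and ln(156) = 5.05; z_{0.31} = -0.4959, z_{0.72} = 0.5828.
σ = (5.05 − 4.745)/(0.5828 − (-0.4959)) = 0.283.
μ = 4.745 − (-0.4959)·0.283 = 4.885.

μ ≈ 4.885, σ ≈ 0.283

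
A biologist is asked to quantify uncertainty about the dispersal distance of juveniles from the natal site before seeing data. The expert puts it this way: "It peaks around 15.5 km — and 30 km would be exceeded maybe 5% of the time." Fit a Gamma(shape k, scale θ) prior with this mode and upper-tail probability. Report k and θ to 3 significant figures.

k ≈ 7.37, θ ≈ 2.43

Gamma(k,θ) with k>1 has mode (k−1)θ, so θ = 15.5/(k−1).
Need P(X < 30) = 0.95 with θ tied to k this way. Start at k = 2, θ = 15.5: P(X<30) ≈ 0.576.
Too low — raise k to concentrate. Iterating converges to k ≈ 7.37.
Then θ = 15.5/(7.37−1) ≈ 2.43.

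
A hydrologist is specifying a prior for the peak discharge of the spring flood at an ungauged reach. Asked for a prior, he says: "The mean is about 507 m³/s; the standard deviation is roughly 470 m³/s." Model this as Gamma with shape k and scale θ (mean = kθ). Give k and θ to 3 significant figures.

k ≈ 1.16, θ ≈ 436

For Gamma(k, scale θ): mean = kθ, variance = kθ², so CV = 1/√k.
CV = SD/mean = 470/507 = 0.927, hence k = 1/CV² = 1.16.
Then θ = mean/k = 507/1.16 = 436.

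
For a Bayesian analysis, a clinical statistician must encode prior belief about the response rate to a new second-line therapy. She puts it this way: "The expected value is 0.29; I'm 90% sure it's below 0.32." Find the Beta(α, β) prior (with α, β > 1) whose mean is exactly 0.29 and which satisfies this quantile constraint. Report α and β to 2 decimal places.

α ≈ 110.54, β ≈ 270.63

With mean 0.29 fixed, write α = 0.29s, β = 0.71s where s = α+β.
Need P(θ < 0.32) = 0.9 under Beta(0.29s, 0.71s). Normal approximation: (q−m)/√(m(1−m)/s) ≈ z_{0.9} = 1.28, so s ≈ 0.29·0.71·(1.28)²/(0.32−0.29)² = 375.7.
At s = 375.7: P(θ<0.32) ≈ 0.898. Adjusting to match 0.9 gives s ≈ 381.16.
So α = 0.29·381.16 ≈ 110.54, β = 0.71·381.16 ≈ 270.63.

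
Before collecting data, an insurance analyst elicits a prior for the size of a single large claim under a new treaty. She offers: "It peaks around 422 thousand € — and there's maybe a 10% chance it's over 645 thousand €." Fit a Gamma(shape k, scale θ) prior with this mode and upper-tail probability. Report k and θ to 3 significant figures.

k ≈ 11.4, θ ≈ 40.7

Gamma(k,θ) with k>1 has mode (k−1)θ, so θ = 422/(k−1).
Need P(X < 645) = 0.9 with θ tied to k this way. Start at k = 2, θ = 422: P(X<645) ≈ 0.452.
Too low — raise k to concentrate. Iterating converges to k ≈ 11.4.
Then θ = 422/(11.4−1) ≈ 40.7.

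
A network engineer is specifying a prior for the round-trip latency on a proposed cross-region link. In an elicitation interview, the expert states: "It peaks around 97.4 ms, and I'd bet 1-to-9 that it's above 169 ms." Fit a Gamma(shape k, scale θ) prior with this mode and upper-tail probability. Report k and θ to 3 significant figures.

Gamma(k,θ) with k>1 has mode (k−1)θ, so θ = 97.4/(k−1).
Need P(X < 169) = 0.9 with θ tied to k this way. Start at k = 2, θ = 97.4: P(X<169) ≈ 0.518.
Too low — raise k to concentrate. Iterating converges to k ≈ 7.25.
Then θ = 97.4/(7.25−1) ≈ 15.6.

k ≈ 7.25, θ ≈ 15.6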